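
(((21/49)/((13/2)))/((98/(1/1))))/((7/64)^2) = 12288/218491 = 0.06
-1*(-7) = 7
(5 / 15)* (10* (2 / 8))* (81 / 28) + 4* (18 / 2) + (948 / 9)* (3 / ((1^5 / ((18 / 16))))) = 22059 / 56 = 393.91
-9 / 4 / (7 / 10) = -45 / 14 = -3.21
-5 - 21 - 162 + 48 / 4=-176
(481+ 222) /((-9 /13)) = -9139 /9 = -1015.44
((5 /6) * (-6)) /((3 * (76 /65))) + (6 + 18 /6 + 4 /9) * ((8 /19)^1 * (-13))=-36335 /684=-53.12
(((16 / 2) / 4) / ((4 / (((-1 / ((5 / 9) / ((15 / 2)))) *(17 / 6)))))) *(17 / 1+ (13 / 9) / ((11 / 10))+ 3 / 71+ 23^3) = -1456064671 / 6248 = -233044.92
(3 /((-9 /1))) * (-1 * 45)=15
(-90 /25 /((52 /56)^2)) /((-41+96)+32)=-1176 /24505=-0.05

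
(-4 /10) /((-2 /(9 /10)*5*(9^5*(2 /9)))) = 1 /364500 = 0.00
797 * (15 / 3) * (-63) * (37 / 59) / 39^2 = -103.51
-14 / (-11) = 14 / 11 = 1.27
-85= -85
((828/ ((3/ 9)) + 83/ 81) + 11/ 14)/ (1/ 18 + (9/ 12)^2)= 22551272/ 5607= 4021.99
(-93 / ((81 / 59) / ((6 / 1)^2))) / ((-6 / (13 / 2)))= 23777 / 9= 2641.89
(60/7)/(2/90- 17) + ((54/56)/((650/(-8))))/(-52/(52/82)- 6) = -19299843/38238200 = -0.50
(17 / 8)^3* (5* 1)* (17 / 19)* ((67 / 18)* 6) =27979535 / 29184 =958.73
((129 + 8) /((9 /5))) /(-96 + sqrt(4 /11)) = -60280 /76029 - 685 * sqrt(11) /456174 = -0.80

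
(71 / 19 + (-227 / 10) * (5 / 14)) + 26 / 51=-104743 / 27132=-3.86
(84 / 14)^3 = 216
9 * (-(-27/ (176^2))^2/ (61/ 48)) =-19683/ 3658141696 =-0.00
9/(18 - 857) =-9/839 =-0.01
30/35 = 6/7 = 0.86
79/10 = 7.90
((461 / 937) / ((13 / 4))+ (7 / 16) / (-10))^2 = 44004711529 / 3798445081600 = 0.01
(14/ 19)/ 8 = 7/ 76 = 0.09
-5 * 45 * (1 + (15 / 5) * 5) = -3600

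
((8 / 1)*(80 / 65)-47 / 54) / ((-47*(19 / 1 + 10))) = -6301 / 956826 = -0.01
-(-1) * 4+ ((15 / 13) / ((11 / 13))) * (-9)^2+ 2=1281 / 11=116.45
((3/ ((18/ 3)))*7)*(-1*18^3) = -20412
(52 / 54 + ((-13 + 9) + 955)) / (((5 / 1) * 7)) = 25703 / 945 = 27.20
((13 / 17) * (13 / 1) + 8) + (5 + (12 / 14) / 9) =8224 / 357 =23.04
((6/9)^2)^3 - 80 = -58256/729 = -79.91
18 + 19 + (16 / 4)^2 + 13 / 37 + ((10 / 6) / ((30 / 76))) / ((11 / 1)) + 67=442253 / 3663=120.74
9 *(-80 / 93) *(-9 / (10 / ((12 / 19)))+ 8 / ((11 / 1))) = -7968 / 6479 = -1.23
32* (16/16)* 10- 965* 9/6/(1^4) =-2255/2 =-1127.50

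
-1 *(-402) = 402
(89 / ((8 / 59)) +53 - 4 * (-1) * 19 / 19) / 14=5707 / 112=50.96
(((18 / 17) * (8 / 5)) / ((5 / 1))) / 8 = 0.04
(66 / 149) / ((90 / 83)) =913 / 2235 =0.41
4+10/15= 14/3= 4.67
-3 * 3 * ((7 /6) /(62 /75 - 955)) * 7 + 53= 53.08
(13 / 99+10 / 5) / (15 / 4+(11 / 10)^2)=5275 / 12276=0.43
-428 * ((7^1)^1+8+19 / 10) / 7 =-36166 / 35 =-1033.31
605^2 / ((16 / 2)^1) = 366025 / 8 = 45753.12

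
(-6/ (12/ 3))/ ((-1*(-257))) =-3/ 514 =-0.01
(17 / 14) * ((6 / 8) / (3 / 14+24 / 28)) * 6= 51 / 10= 5.10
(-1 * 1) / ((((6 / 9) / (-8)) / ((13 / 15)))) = 52 / 5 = 10.40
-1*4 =-4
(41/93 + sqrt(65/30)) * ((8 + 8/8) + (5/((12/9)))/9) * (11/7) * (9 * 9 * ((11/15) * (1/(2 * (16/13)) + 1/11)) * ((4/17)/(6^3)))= 254815/1214208 + 6215 * sqrt(78)/78336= 0.91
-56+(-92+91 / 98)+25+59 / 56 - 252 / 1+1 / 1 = -20833 / 56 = -372.02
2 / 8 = 1 / 4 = 0.25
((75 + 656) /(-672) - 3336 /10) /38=-1124551 /127680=-8.81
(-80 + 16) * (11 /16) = -44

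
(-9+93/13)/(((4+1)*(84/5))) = -0.02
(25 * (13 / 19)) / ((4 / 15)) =4875 / 76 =64.14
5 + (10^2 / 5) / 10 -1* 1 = 6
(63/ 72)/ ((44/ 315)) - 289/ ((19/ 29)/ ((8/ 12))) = -5774539/ 20064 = -287.81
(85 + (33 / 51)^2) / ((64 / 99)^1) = 1221957 / 9248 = 132.13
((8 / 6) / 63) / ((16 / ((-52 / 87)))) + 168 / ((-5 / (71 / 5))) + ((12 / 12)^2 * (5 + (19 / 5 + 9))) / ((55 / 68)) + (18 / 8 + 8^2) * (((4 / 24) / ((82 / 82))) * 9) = -12868698589 / 36174600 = -355.74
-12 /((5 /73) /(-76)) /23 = 66576 /115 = 578.92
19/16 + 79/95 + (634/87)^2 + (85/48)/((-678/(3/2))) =286639102987/5200205760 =55.12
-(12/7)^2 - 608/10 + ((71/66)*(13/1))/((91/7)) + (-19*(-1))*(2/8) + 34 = -23.91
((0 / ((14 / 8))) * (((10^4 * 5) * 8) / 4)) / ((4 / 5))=0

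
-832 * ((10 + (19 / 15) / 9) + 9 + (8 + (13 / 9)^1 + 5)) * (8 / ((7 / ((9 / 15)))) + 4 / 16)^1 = -123542432 / 4725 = -26146.55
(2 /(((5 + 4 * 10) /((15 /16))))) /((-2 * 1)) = -1 /48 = -0.02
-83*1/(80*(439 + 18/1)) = -83/36560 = -0.00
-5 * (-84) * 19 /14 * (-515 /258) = -1137.79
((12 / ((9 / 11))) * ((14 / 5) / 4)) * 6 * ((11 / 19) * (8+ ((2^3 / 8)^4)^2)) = 320.97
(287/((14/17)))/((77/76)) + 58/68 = 902757/2618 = 344.83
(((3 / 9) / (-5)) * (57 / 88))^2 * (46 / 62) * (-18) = -74727 / 3000800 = -0.02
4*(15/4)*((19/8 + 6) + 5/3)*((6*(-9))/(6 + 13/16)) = -130140/109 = -1193.94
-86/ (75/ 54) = -1548/ 25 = -61.92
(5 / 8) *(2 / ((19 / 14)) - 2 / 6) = 325 / 456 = 0.71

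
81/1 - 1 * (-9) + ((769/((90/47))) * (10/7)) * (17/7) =654121/441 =1483.27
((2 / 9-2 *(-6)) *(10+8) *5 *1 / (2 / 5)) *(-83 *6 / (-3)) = 456500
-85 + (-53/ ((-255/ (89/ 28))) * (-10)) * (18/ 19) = -91.26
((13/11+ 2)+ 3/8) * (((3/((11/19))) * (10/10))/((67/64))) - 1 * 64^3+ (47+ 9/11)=-2124671018/8107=-262078.58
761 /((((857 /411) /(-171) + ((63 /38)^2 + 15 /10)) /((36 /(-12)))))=-12194315748 /22628233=-538.90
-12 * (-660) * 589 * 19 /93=953040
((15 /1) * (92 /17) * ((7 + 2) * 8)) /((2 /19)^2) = 8967240 /17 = 527484.71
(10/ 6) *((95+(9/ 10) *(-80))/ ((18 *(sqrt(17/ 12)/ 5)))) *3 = 575 *sqrt(51)/ 153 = 26.84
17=17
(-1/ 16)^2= 1/ 256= 0.00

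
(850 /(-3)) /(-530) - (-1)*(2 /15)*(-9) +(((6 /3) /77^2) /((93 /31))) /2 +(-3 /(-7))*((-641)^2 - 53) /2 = 138317552718 /1571185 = 88033.91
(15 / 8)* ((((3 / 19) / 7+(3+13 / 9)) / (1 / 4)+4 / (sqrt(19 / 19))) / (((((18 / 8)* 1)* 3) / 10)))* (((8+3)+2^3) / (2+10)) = 96.18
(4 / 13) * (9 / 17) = 36 / 221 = 0.16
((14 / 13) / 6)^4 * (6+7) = 2401 / 177957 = 0.01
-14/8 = -7/4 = -1.75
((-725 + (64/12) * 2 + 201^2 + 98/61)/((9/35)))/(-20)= -25420339/3294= -7717.16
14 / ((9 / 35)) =490 / 9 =54.44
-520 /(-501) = 520 /501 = 1.04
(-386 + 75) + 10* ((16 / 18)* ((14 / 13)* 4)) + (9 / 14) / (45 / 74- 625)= -10319879506 / 37841895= -272.71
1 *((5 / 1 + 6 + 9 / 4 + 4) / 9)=23 / 12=1.92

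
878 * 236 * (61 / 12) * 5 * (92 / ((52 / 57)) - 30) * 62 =300729776740 / 13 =23133059749.23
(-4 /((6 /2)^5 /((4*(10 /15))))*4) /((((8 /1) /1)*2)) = -0.01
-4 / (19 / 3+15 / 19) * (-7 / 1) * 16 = 62.90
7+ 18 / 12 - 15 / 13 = 191 / 26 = 7.35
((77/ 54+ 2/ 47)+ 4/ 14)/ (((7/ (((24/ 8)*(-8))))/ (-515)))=64199900/ 20727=3097.40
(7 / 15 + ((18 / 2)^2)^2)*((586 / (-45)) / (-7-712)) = 57675292 / 485325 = 118.84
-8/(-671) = 8/671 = 0.01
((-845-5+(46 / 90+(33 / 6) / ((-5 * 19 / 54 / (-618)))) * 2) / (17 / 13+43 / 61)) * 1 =511078984 / 341145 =1498.13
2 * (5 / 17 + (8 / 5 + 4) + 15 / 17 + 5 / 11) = 14.46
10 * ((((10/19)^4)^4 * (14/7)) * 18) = 0.01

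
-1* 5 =-5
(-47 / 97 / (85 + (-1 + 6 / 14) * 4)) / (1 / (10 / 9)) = -3290 / 505467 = -0.01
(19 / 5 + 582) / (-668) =-2929 / 3340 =-0.88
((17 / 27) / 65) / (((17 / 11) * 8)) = 11 / 14040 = 0.00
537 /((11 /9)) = 4833 /11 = 439.36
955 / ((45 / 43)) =8213 / 9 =912.56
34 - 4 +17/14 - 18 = 185/14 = 13.21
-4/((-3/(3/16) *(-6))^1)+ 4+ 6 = 239/24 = 9.96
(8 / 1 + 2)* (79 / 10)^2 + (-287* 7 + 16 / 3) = -41387 / 30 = -1379.57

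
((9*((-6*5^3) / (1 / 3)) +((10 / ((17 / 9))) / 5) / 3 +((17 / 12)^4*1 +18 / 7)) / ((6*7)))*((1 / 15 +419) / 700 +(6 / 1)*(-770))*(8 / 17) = 173059245136973023 / 165173904000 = 1047739.63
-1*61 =-61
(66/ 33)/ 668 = 1/ 334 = 0.00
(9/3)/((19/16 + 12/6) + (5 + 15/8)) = 48/161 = 0.30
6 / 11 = 0.55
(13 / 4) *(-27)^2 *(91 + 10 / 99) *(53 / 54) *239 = 4455503247 / 88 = 50630718.72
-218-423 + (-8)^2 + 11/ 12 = -576.08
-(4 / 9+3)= -31 / 9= -3.44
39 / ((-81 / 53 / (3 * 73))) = -50297 / 9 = -5588.56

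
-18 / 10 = -9 / 5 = -1.80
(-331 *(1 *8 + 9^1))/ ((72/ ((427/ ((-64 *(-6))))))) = -2402729/ 27648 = -86.90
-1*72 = -72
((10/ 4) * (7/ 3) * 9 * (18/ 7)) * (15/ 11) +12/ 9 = 185.42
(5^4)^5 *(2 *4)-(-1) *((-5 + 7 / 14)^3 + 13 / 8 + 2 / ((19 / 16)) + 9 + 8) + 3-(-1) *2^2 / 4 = 28991699218747461 / 38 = 762939453124933.18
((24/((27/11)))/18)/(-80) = -11/1620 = -0.01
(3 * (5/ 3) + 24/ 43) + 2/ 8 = 5.81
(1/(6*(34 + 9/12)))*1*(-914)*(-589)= 1076692/417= 2582.00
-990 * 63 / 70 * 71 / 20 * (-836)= 13221549 / 5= 2644309.80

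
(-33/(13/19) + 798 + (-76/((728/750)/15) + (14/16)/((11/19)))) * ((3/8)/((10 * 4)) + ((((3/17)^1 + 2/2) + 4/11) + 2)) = -20564937907/13691392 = -1502.03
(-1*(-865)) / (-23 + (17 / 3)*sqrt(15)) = -59685 / 142-14705*sqrt(15) / 142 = -821.39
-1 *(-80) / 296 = 10 / 37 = 0.27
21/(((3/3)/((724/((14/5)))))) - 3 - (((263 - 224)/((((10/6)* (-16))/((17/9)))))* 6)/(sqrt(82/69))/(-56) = 5427 - 663* sqrt(5658)/183680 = 5426.73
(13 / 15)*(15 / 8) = 13 / 8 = 1.62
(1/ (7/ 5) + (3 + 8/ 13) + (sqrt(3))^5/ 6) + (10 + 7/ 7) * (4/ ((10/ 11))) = 3 * sqrt(3)/ 2 + 23992/ 455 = 55.33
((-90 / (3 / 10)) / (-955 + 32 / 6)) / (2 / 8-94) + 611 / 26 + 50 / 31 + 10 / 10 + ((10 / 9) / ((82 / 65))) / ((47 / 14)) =403942527397 / 15317164170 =26.37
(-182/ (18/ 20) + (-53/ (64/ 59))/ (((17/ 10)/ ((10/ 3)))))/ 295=-145913/ 144432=-1.01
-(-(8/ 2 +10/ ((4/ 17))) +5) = 83/ 2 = 41.50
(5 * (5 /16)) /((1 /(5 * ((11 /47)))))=1375 /752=1.83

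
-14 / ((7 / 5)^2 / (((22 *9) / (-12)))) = 825 / 7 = 117.86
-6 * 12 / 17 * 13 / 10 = -468 / 85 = -5.51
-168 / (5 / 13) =-436.80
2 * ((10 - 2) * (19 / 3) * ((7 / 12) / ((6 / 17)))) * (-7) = -31654 / 27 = -1172.37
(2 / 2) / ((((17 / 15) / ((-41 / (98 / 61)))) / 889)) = -4764405 / 238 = -20018.51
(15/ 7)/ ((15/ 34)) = 34/ 7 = 4.86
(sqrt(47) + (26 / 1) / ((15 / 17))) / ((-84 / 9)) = -221 / 70 - 3 * sqrt(47) / 28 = -3.89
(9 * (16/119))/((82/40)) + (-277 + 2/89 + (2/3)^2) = -1078406257/3908079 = -275.94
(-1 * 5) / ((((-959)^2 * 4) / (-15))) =75 / 3678724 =0.00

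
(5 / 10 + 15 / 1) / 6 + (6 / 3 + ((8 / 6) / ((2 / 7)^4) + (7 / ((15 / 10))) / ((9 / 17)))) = 213.48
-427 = -427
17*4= 68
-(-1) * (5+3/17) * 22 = 1936/17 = 113.88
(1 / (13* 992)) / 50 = 1 / 644800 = 0.00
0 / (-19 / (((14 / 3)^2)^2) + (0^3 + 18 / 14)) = 0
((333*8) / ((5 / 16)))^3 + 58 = 619516098830.99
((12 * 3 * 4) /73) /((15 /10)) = 96 /73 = 1.32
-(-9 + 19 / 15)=116 / 15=7.73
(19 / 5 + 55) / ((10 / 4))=588 / 25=23.52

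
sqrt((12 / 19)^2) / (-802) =-6 / 7619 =-0.00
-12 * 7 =-84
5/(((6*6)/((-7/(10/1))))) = -7/72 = -0.10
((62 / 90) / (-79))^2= 961 / 12638025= 0.00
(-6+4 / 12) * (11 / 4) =-187 / 12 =-15.58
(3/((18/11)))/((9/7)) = 1.43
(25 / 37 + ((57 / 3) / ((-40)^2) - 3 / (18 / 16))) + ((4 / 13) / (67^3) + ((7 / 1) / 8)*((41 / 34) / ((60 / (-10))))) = -25439082183143 / 11804827444800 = -2.15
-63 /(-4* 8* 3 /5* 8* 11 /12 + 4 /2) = 315 /694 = 0.45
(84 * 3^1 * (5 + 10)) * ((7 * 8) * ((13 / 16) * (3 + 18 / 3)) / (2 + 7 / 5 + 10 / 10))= 3869775 / 11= 351797.73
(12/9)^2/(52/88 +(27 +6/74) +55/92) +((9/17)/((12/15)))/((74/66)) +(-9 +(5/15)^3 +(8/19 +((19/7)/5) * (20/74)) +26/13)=-18305412326713/3187939049820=-5.74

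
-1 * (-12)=12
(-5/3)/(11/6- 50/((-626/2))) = -3130/3743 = -0.84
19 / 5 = 3.80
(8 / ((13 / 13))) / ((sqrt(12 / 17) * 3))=3.17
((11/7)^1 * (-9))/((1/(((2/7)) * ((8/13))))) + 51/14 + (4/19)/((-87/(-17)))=2521501/2105922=1.20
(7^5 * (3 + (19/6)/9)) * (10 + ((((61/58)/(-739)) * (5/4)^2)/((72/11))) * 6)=250295994773755/444393216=563230.91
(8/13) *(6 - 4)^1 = 1.23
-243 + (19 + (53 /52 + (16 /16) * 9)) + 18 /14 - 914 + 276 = -309653 /364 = -850.70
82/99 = 0.83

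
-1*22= -22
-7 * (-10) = 70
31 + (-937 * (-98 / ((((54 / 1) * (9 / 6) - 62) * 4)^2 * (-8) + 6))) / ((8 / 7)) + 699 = 134588449 / 184808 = 728.26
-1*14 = -14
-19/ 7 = -2.71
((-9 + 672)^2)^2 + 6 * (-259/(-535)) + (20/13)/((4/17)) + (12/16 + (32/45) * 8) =48378650388415721/250380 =193220905776.88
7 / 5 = 1.40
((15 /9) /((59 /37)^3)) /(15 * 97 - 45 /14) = 709142 /2504596905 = 0.00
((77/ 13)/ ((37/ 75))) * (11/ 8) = 63525/ 3848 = 16.51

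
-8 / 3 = -2.67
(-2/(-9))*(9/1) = 2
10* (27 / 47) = 270 / 47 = 5.74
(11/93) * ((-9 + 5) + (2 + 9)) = 77/93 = 0.83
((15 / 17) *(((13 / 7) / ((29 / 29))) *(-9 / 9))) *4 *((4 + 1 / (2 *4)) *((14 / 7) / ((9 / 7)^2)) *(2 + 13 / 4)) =-35035 / 204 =-171.74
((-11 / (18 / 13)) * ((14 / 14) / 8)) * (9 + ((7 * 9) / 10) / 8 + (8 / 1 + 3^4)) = -1130129 / 11520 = -98.10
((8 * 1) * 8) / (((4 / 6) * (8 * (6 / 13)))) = 26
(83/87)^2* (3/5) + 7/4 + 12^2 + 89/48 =29902649/201840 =148.15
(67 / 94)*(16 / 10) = 268 / 235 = 1.14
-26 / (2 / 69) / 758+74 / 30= 14591 / 11370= 1.28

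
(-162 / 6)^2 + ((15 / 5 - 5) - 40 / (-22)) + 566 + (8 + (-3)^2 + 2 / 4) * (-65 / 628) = 17864183 / 13816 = 1293.01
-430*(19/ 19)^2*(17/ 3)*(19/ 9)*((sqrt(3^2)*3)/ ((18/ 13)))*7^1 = -6319495/ 27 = -234055.37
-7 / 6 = -1.17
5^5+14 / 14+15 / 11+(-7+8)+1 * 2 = 34434 / 11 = 3130.36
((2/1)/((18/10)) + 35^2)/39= 11035/351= 31.44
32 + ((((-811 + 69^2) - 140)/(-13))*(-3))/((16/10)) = 30239/52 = 581.52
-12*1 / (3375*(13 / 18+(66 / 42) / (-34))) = -119 / 22625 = -0.01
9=9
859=859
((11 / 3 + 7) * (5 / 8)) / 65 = 4 / 39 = 0.10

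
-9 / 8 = -1.12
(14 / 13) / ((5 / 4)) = 56 / 65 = 0.86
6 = 6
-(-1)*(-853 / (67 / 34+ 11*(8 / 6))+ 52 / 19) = -1564870 / 32243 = -48.53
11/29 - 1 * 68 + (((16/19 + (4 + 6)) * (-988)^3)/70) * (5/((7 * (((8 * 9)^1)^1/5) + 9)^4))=-1341757478729327/18441040248603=-72.76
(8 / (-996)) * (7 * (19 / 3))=-266 / 747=-0.36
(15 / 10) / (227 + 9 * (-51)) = -3 / 464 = -0.01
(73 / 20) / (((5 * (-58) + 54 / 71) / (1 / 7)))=-5183 / 2875040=-0.00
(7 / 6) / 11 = 7 / 66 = 0.11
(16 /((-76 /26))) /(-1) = 104 /19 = 5.47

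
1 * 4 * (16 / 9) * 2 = 128 / 9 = 14.22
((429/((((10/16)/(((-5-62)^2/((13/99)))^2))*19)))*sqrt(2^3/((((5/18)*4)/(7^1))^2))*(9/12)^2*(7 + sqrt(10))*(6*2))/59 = 22172662637572986*sqrt(2)*(sqrt(10) + 7)/364325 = 874651268267.12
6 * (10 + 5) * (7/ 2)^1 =315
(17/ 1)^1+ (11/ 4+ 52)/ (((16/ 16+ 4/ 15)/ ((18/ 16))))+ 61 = 76989/ 608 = 126.63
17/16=1.06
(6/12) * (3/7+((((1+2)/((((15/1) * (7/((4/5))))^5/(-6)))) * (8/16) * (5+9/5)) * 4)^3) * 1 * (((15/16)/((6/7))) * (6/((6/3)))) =4662246702781482716090974490974735196381/6630750866178108751773834228515625000000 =0.70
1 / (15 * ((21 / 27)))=3 / 35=0.09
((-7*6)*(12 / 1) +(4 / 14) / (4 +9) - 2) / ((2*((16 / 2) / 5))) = -57555 / 364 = -158.12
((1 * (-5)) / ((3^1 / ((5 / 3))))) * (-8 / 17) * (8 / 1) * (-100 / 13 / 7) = -160000 / 13923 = -11.49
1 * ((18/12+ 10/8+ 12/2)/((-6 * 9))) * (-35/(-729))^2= -42875/114791256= -0.00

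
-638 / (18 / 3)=-319 / 3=-106.33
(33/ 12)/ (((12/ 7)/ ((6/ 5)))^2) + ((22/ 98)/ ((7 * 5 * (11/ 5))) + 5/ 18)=2010493/ 1234800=1.63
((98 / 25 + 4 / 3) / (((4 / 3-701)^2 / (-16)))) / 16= -1182 / 110145025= -0.00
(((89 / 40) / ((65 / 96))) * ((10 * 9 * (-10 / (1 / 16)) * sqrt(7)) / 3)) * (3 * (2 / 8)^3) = -9612 * sqrt(7) / 13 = -1956.23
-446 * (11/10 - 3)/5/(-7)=-4237/175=-24.21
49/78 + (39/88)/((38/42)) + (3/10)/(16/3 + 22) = 15092243/13367640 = 1.13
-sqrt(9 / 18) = -sqrt(2) / 2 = -0.71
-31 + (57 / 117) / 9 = -10862 / 351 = -30.95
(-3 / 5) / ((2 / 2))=-3 / 5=-0.60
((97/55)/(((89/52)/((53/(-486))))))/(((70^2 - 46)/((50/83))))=-0.00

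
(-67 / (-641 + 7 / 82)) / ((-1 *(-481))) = 5494 / 25278955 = 0.00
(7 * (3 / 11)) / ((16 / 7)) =147 / 176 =0.84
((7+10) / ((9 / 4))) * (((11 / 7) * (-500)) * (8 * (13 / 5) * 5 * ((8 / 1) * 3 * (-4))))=59270095.24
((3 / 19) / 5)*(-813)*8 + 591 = 36633 / 95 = 385.61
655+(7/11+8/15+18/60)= 43327/66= 656.47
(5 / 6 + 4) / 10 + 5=329 / 60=5.48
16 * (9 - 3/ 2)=120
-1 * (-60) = 60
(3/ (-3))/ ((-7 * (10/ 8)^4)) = 256/ 4375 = 0.06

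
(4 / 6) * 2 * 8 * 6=64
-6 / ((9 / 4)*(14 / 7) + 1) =-12 / 11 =-1.09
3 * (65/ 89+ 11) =3132/ 89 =35.19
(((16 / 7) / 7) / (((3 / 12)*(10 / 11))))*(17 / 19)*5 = 5984 / 931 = 6.43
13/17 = 0.76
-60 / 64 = -15 / 16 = -0.94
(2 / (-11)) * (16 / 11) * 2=-64 / 121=-0.53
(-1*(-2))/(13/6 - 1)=12/7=1.71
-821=-821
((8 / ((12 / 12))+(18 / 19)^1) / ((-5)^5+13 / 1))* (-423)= 1.22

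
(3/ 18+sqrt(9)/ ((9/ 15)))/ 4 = 31/ 24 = 1.29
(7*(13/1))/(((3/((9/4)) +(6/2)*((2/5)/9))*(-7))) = -195/22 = -8.86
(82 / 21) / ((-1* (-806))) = 41 / 8463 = 0.00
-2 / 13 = -0.15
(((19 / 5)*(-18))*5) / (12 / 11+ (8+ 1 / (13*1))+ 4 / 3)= -146718 / 4505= -32.57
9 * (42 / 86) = 189 / 43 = 4.40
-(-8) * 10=80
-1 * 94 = -94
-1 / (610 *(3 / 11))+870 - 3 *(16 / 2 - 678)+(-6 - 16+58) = 5336269 / 1830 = 2915.99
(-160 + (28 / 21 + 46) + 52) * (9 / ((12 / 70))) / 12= -265.42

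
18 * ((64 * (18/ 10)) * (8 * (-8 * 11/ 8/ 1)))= -912384/ 5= -182476.80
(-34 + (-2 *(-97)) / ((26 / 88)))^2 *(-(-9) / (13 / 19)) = 11202694956 / 2197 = 5099087.37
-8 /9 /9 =-8 /81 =-0.10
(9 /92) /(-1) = -9 /92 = -0.10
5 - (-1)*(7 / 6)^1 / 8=247 / 48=5.15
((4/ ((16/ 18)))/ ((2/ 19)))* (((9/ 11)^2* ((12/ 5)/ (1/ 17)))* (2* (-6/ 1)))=-8476812/ 605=-14011.26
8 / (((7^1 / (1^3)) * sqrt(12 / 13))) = 4 * sqrt(39) / 21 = 1.19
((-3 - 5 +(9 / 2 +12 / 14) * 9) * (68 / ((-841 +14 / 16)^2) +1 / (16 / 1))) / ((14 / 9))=229238543691 / 141658893376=1.62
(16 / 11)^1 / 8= 2 / 11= 0.18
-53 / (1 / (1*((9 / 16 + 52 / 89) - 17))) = 1196475 / 1424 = 840.22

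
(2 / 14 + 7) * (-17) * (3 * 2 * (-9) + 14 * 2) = 3157.14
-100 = -100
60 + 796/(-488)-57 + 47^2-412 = 219401/122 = 1798.37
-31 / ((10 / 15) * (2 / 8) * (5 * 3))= -12.40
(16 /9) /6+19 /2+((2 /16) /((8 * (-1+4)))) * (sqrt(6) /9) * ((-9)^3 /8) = 529 /54 - 27 * sqrt(6) /512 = 9.67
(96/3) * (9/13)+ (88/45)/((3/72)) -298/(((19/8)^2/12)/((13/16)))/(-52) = 5560712/70395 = 78.99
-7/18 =-0.39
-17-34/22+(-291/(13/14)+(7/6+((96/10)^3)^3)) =1160534930903132929/1675781250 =692533665.06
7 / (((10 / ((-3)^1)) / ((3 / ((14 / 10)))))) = -9 / 2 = -4.50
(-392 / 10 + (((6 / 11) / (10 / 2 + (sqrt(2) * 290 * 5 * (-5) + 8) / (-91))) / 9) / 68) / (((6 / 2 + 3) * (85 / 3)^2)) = -3296329829511 / 405033721229500 + 1885 * sqrt(2) / 1620134884918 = -0.01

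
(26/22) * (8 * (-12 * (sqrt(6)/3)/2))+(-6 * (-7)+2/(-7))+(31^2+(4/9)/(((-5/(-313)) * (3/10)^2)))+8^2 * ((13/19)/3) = 14289809/10773 - 208 * sqrt(6)/11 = 1280.13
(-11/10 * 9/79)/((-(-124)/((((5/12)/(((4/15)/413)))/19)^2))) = -2110791375/1810614272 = -1.17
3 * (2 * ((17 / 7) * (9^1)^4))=669222 / 7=95603.14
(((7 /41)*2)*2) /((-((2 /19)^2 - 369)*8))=2527 /10922810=0.00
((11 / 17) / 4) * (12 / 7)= 33 / 119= 0.28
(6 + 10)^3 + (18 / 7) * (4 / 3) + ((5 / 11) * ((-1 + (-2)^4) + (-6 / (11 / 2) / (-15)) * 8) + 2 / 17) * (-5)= 58509287 / 14399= 4063.43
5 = 5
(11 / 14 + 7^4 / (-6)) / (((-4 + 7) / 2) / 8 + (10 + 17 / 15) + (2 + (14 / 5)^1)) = -670960 / 27083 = -24.77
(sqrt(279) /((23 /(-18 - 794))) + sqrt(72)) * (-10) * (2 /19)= -120 * sqrt(2) /19 + 48720 * sqrt(31) /437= 611.80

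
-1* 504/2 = -252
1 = 1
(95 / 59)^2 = 2.59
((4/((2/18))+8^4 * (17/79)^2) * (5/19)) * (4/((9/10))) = 281684000/1067211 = 263.94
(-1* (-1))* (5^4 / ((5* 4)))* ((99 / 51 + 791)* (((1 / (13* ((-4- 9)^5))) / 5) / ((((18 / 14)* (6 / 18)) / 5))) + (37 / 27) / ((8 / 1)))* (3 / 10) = 75731723525 / 47264113728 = 1.60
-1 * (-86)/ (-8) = -43/ 4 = -10.75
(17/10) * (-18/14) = -153/70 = -2.19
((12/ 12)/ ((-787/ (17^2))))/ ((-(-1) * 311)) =-289/ 244757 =-0.00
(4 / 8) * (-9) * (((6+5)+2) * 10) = -585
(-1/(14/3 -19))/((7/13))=39/301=0.13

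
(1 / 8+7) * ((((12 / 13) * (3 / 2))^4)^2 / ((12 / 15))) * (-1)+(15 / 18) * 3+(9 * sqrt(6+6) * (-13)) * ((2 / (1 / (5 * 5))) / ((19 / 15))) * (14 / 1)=-224099.33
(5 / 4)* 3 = 3.75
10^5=100000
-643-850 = -1493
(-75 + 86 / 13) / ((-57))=1.20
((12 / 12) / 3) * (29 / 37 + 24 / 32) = 227 / 444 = 0.51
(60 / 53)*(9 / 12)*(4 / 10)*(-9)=-162 / 53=-3.06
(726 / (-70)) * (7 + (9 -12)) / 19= -1452 / 665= -2.18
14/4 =3.50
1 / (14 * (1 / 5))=5 / 14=0.36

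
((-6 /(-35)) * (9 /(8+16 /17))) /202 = 459 /537320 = 0.00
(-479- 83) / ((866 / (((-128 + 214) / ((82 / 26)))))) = -314158 / 17753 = -17.70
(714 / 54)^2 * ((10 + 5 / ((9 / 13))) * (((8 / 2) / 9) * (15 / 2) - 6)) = -17559640 / 2187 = -8029.10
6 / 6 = 1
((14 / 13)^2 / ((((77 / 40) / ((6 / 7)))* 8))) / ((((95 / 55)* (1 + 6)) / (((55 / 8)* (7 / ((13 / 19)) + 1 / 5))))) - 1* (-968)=282962438 / 292201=968.38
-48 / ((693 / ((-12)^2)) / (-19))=14592 / 77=189.51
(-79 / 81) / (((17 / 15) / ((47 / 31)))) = -18565 / 14229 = -1.30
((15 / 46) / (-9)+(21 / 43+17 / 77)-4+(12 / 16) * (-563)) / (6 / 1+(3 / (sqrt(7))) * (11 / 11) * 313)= 388907657 / 19179002502-121728096641 * sqrt(7) / 268506035028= -1.18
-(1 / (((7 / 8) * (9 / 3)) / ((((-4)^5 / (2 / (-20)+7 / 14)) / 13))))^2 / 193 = -29.16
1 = 1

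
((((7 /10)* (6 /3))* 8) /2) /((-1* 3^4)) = -28 /405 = -0.07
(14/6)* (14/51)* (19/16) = 931/1224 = 0.76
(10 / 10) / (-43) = -0.02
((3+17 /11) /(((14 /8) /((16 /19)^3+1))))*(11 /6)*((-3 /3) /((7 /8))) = -1252000 /144039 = -8.69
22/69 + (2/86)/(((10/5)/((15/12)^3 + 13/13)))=134129/379776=0.35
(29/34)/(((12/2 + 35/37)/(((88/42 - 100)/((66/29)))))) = -62234/11781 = -5.28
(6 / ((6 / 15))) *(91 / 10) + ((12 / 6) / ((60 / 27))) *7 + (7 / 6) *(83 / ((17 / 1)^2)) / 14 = 2476567 / 17340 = 142.82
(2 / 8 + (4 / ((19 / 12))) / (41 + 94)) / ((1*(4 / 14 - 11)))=-6433 / 256500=-0.03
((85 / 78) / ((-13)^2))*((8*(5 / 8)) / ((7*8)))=425 / 738192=0.00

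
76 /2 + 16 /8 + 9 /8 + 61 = 102.12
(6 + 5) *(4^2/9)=176/9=19.56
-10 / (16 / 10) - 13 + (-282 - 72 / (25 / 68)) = -49709 / 100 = -497.09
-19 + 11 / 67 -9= -1865 / 67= -27.84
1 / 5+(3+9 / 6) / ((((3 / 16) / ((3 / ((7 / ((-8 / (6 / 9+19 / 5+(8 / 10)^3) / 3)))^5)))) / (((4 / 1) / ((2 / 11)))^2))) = 207011700825136896349 / 1906258504125684481745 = 0.11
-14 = -14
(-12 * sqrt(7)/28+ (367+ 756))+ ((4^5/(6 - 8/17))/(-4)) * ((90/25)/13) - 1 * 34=3287727/3055 - 3 * sqrt(7)/7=1075.05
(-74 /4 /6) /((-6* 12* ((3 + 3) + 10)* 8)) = 37 /110592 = 0.00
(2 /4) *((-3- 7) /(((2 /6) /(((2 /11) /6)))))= -5 /11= -0.45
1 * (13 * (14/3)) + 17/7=1325/21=63.10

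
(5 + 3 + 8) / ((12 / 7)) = 28 / 3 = 9.33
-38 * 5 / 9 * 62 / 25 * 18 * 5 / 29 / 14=-2356 / 203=-11.61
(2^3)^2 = 64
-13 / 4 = -3.25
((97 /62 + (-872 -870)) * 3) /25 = -323721 /1550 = -208.85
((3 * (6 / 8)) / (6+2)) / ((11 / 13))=117 / 352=0.33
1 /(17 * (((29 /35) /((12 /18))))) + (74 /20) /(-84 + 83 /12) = -124 /184875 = -0.00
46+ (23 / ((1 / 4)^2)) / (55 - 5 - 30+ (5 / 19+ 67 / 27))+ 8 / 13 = 2381250 / 37921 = 62.80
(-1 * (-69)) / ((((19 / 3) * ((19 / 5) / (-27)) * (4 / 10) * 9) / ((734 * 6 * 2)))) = -68372100 / 361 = -189396.40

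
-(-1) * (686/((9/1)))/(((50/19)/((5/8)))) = 18.10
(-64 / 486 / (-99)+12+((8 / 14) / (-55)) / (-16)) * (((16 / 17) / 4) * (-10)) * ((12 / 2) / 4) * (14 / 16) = -40422427 / 1090584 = -37.06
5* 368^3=249180160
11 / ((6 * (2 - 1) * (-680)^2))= 11 / 2774400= 0.00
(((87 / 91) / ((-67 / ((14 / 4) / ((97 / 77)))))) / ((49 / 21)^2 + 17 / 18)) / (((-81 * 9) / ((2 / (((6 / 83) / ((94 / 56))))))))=0.00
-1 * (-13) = 13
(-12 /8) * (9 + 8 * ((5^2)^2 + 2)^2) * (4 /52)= -9435123 /26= -362889.35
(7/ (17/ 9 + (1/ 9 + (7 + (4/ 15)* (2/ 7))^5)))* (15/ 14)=191442234375/ 452921585486386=0.00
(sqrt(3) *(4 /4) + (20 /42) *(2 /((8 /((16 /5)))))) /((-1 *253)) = -sqrt(3) /253 - 8 /5313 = -0.01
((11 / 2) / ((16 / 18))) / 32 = 99 / 512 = 0.19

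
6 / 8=3 / 4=0.75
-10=-10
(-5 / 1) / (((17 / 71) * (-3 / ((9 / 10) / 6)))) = 71 / 68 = 1.04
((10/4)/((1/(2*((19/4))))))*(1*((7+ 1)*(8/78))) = 19.49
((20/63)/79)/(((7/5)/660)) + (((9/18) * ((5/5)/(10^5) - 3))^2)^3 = 9873707683870973228995677529096611613/743232000000000000000000000000000000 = 13.28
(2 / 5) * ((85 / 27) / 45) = 34 / 1215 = 0.03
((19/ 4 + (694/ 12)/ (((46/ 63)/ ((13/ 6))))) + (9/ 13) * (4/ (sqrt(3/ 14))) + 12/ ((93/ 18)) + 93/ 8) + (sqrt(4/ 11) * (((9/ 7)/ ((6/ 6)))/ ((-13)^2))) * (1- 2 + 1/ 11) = -180 * sqrt(11)/ 143143 + 12 * sqrt(42)/ 13 + 542769/ 2852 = 196.29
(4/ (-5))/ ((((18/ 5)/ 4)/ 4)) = -32/ 9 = -3.56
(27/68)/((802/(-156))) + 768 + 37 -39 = 10442591/13634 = 765.92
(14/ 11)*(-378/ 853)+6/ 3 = 13474/ 9383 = 1.44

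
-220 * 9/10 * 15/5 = -594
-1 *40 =-40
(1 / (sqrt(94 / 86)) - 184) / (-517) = 184 / 517 - sqrt(2021) / 24299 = 0.35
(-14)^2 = 196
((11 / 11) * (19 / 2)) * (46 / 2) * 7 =3059 / 2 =1529.50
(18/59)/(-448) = -9/13216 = -0.00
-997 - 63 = -1060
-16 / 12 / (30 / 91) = -182 / 45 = -4.04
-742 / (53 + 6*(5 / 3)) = -106 / 9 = -11.78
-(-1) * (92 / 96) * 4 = 23 / 6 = 3.83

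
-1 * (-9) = 9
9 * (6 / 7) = 54 / 7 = 7.71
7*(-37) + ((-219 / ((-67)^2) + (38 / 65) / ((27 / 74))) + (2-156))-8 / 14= -22721703464 / 55147365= -412.02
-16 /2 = -8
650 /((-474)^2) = 325 /112338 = 0.00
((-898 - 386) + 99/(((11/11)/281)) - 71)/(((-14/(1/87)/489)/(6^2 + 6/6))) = -79802192/203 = -393114.25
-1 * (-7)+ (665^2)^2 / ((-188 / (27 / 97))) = -289548121.26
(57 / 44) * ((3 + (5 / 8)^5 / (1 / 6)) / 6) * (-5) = -5560065 / 1441792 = -3.86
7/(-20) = -7/20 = -0.35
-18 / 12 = -3 / 2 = -1.50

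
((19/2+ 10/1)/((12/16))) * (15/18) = 65/3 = 21.67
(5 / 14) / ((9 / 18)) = 5 / 7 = 0.71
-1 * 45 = -45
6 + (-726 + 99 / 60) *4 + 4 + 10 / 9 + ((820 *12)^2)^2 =421883856691070117 / 45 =9375196815357113.71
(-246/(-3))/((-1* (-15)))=5.47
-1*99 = -99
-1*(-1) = 1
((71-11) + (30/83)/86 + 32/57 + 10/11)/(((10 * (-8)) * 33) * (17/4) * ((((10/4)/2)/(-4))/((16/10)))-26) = 4402105696/155061311559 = 0.03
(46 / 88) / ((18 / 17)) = 391 / 792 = 0.49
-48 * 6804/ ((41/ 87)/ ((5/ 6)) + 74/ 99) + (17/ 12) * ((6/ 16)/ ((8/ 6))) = -18752882601/ 75392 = -248738.36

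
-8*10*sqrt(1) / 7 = -80 / 7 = -11.43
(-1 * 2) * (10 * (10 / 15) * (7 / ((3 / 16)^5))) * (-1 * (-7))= -2055208960 / 729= -2819216.68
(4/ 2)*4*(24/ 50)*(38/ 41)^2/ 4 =34656/ 42025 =0.82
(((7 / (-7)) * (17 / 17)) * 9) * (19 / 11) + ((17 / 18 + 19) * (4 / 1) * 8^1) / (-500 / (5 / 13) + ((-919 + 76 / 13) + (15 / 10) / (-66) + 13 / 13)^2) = -418300112908619 / 26909524226475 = -15.54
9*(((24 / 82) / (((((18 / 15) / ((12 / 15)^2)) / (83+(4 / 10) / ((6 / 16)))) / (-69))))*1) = -8352864 / 1025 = -8149.14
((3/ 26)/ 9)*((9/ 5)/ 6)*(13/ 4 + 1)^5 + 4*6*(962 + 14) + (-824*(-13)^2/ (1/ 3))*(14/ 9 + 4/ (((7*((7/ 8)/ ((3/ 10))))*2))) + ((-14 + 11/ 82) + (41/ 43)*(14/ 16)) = -46047826919912407/ 68999024640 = -667369.24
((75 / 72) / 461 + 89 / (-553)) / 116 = -970871 / 709733472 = -0.00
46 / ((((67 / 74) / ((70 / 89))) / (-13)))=-3097640 / 5963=-519.48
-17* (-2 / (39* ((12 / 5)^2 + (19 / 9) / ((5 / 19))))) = 2550 / 40313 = 0.06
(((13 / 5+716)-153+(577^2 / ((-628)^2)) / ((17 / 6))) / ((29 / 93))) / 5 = 362.96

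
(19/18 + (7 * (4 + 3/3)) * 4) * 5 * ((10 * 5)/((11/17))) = 5395375/99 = 54498.74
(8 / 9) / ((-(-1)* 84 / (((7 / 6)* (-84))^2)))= 2744 / 27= 101.63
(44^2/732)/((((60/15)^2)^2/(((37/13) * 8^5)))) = 2292224/2379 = 963.52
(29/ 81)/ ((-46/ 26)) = -377/ 1863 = -0.20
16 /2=8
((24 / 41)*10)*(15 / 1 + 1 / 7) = 25440 / 287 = 88.64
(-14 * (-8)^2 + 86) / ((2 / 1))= -405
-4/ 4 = -1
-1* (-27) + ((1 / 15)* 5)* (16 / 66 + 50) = 4331 / 99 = 43.75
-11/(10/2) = -11/5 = -2.20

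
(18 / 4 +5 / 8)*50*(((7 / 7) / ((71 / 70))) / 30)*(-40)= -71750 / 213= -336.85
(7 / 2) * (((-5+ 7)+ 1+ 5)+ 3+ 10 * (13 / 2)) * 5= 1330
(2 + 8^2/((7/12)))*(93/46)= 1581/7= 225.86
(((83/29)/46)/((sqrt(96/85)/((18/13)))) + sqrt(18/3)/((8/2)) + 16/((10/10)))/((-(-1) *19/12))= 747 *sqrt(510)/329498 + 3 *sqrt(6)/19 + 192/19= 10.54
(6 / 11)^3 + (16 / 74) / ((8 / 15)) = 27957 / 49247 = 0.57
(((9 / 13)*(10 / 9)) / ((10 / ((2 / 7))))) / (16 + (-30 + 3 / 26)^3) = -2704 / 3281713519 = -0.00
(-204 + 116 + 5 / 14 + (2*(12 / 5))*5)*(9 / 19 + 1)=-1782 / 19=-93.79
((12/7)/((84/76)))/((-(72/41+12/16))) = -12464/20139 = -0.62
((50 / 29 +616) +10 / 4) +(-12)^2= 44325 / 58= 764.22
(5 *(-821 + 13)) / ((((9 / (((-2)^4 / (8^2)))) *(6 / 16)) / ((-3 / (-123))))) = -8080 / 1107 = -7.30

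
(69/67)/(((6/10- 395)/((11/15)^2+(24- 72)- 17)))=83398/495465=0.17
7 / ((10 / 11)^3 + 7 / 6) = 55902 / 15317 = 3.65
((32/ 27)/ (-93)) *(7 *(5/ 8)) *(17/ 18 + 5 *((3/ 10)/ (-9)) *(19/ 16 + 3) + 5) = -52885/ 180792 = -0.29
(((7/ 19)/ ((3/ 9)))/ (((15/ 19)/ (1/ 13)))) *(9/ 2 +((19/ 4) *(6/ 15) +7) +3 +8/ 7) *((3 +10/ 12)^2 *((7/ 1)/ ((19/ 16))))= 9094568/ 55575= 163.64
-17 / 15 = -1.13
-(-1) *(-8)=-8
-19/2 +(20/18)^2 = -1339/162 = -8.27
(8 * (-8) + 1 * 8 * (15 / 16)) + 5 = -103 / 2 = -51.50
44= 44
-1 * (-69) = 69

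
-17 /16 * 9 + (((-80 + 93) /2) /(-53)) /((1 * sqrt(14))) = -153 /16 - 13 * sqrt(14) /1484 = -9.60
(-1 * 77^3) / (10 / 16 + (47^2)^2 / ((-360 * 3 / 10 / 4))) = 14087304 / 5576759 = 2.53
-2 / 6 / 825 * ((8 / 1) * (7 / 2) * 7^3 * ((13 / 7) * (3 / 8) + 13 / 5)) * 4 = -633178 / 12375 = -51.17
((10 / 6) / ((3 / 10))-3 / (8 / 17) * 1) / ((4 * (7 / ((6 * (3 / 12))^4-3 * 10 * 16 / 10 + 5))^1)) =35813 / 32256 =1.11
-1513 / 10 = -151.30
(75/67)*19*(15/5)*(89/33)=126825/737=172.08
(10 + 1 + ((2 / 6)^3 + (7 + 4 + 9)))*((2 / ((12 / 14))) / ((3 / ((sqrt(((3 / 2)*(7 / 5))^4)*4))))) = 287434 / 675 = 425.83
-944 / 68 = -236 / 17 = -13.88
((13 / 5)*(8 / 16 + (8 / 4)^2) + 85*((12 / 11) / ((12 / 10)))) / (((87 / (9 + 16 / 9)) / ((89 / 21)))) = 46.71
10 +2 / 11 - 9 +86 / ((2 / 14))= 6635 / 11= 603.18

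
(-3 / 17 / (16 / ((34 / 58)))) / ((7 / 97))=-291 / 3248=-0.09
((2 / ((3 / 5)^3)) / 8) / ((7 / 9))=125 / 84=1.49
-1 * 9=-9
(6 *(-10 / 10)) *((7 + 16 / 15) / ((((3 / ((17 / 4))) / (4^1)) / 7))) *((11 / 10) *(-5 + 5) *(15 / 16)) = 0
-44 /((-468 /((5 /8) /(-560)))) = -0.00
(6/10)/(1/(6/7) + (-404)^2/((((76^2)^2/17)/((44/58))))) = 0.49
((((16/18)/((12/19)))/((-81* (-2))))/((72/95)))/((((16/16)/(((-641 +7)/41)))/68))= -9727145/807003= -12.05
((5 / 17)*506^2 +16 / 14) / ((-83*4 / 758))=-1698184542 / 9877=-171933.23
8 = 8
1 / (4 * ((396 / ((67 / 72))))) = 67 / 114048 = 0.00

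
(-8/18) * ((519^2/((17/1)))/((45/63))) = -838012/85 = -9858.96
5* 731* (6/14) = 10965/7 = 1566.43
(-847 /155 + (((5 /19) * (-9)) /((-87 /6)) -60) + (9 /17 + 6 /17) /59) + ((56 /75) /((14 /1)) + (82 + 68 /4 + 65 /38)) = 91171727389 /2569836450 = 35.48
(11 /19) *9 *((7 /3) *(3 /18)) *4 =154 /19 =8.11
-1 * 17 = -17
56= 56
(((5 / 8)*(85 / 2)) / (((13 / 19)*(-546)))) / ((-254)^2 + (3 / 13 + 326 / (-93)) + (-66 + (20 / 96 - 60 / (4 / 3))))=-250325 / 226733963092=-0.00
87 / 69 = 29 / 23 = 1.26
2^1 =2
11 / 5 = 2.20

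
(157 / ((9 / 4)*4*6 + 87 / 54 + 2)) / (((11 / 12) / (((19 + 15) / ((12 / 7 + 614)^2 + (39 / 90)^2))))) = 2991038400 / 11218112346551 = 0.00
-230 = -230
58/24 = 29/12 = 2.42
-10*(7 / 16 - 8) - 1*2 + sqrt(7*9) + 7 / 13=3*sqrt(7) + 7713 / 104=82.10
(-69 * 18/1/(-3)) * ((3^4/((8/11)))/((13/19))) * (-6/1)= -10512909/26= -404342.65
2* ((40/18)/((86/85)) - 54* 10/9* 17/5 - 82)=-219664/387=-567.61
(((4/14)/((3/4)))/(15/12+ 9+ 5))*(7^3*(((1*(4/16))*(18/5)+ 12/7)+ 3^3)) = 77392/305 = 253.74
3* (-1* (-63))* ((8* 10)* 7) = 105840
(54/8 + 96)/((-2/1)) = -411/8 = -51.38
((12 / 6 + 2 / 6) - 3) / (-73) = 2 / 219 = 0.01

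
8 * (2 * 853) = 13648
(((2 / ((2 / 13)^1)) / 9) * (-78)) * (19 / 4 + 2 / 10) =-5577 / 10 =-557.70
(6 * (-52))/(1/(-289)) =90168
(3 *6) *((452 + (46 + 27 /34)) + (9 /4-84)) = 255231 /34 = 7506.79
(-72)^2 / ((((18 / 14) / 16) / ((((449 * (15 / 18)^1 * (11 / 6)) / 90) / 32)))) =15365.78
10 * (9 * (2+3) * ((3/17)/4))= 675/34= 19.85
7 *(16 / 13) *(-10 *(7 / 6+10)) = -37520 / 39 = -962.05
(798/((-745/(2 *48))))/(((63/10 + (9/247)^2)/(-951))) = 987724972416/63645797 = 15519.09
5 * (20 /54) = 50 /27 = 1.85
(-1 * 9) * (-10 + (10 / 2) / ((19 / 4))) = 1530 / 19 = 80.53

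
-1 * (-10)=10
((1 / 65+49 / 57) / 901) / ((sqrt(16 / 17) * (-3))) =-1621 * sqrt(17) / 20029230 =-0.00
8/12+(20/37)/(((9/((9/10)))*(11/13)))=892/1221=0.73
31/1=31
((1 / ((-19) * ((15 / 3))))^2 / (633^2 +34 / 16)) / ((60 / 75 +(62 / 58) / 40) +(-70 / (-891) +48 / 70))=11575872 / 66601089006410495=0.00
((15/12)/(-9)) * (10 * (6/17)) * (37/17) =-925/867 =-1.07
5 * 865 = 4325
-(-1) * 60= 60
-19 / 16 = -1.19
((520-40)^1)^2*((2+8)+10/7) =18432000/7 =2633142.86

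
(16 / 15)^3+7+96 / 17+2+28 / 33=10545577 / 631125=16.71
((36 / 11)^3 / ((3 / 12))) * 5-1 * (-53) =1003663 / 1331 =754.07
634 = 634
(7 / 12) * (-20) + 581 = 1708 / 3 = 569.33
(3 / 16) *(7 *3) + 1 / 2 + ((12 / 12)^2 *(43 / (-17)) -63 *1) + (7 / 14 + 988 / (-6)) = -183811 / 816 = -225.26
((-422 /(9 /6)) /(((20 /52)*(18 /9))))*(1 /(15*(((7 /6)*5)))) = -10972 /2625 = -4.18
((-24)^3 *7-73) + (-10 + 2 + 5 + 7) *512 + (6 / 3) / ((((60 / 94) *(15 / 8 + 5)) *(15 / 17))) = -94792.48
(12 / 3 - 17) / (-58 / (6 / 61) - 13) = 39 / 1808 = 0.02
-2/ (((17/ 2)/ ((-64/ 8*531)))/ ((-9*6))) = -917568/ 17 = -53974.59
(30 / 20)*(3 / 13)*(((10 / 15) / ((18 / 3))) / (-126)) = -1 / 3276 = -0.00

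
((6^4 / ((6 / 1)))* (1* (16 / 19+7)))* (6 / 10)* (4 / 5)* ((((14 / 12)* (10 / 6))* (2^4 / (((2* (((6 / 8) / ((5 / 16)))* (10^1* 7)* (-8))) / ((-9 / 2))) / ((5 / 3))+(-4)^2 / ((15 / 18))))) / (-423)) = -8344 / 52687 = -0.16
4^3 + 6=70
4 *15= 60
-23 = -23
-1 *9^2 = -81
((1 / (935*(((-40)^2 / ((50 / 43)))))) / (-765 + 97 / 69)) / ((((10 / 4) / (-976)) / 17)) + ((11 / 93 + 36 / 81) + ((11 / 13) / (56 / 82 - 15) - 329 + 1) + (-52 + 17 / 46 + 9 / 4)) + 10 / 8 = -11459955518862883457 / 30508886386321200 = -375.63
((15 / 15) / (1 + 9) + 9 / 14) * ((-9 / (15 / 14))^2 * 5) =6552 / 25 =262.08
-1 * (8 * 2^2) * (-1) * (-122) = -3904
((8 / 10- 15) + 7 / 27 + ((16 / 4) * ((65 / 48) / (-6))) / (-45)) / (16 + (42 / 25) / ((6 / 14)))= -225515 / 322704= -0.70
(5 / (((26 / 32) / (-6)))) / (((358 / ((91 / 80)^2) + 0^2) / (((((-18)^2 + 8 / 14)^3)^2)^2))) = -46115248031435242347056723633821622206464 / 252815347855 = -182406837332851460269414400000.00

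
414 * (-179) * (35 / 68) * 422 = -273636405 / 17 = -16096259.12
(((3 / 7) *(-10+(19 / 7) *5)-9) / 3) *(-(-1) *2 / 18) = -0.28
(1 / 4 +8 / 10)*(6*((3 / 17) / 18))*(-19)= -399 / 340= -1.17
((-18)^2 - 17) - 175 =132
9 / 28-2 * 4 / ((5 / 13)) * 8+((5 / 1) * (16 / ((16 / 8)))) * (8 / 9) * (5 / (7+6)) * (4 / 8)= -2608367 / 16380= -159.24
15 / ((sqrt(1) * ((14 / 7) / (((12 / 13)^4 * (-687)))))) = -106842240 / 28561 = -3740.84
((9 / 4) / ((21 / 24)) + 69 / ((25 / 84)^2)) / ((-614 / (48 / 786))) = -13677192 / 175949375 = -0.08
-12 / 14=-6 / 7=-0.86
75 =75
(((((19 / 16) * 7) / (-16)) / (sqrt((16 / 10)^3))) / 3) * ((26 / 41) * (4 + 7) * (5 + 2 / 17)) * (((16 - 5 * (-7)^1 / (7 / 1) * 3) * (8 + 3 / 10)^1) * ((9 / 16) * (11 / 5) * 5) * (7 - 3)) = -140494931577 * sqrt(10) / 22839296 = -19452.61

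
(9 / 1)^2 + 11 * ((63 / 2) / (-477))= 8509 / 106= 80.27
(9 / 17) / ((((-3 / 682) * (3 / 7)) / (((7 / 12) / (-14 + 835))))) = -16709 / 83742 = -0.20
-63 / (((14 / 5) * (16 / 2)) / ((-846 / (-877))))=-19035 / 7016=-2.71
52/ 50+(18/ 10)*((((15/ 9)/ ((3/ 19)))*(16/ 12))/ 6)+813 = 184109/ 225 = 818.26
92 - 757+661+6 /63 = -82 /21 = -3.90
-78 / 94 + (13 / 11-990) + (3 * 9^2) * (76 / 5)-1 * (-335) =7855691 / 2585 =3038.95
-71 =-71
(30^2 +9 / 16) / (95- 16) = 14409 / 1264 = 11.40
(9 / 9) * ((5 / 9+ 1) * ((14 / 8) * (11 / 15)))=539 / 270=2.00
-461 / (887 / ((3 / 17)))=-1383 / 15079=-0.09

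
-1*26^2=-676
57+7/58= 3313/58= 57.12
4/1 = 4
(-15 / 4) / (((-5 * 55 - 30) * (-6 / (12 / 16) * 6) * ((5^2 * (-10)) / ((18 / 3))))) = 3 / 488000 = 0.00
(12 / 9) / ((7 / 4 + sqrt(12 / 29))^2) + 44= 202371940 / 4531323 - 207872 * sqrt(87) / 4531323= 44.23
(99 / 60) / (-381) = -11 / 2540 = -0.00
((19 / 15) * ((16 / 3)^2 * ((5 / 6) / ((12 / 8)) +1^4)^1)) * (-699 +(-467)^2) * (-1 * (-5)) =14803389440 / 243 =60919298.11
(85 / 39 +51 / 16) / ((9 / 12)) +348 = 166213 / 468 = 355.16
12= 12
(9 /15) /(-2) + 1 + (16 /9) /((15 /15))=223 /90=2.48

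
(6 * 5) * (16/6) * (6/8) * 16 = 960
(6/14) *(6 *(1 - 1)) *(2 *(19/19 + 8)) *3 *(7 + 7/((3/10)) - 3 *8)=0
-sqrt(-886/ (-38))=-sqrt(8417)/ 19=-4.83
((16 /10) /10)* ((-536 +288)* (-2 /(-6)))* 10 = -1984 /15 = -132.27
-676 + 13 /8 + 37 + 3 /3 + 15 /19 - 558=-181425 /152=-1193.59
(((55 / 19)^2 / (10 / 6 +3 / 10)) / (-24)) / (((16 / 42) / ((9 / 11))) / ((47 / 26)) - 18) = 0.01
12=12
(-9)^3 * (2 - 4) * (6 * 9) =78732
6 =6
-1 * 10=-10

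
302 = 302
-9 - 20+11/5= -134/5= -26.80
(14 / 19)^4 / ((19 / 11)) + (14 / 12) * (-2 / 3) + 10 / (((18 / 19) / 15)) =3514911566 / 22284891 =157.73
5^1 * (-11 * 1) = -55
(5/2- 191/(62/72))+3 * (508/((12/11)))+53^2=247175/62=3986.69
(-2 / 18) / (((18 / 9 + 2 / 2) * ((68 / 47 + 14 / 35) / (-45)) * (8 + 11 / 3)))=235 / 3038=0.08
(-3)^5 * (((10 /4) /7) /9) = -135 /14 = -9.64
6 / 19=0.32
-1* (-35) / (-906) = -0.04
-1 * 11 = -11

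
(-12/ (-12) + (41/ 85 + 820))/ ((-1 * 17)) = -69826/ 1445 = -48.32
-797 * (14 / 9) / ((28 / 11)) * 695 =-338503.61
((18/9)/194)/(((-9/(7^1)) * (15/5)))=-7/2619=-0.00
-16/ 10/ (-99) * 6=16/ 165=0.10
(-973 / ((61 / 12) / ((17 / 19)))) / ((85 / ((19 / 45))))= -3892 / 4575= -0.85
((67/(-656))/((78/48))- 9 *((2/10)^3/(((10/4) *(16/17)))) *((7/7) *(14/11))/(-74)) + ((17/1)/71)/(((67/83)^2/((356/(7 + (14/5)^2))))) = 1122548548069550907/128254758226595000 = 8.75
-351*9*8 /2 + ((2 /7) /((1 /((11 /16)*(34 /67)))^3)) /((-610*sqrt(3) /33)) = -12636 - 71931233*sqrt(3) /328770050560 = -12636.00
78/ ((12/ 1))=13/ 2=6.50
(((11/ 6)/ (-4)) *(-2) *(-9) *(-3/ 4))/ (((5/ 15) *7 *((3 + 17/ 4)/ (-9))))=-2673/ 812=-3.29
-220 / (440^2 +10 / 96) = -2112 / 1858561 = -0.00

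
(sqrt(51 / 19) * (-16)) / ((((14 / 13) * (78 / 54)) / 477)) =-34344 * sqrt(969) / 133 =-8038.24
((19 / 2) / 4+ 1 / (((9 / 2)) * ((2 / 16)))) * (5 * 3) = 1495 / 24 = 62.29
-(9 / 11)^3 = -729 / 1331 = -0.55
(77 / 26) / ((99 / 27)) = 21 / 26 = 0.81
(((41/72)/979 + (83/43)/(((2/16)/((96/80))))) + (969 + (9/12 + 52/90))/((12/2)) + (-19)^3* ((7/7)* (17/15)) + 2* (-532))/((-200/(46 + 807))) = 41967729341243/1136619000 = 36923.30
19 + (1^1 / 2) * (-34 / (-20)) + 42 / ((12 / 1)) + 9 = 32.35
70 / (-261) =-70 / 261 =-0.27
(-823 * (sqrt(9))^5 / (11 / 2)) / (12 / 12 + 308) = -133326 / 1133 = -117.68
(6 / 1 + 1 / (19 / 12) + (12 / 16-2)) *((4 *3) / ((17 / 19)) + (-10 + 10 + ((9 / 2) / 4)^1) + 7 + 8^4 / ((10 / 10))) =229033865 / 10336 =22158.85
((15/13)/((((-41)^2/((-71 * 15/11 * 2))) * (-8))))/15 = 1065/961532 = 0.00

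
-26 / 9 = -2.89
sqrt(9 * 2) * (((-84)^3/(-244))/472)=55566 * sqrt(2)/3599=21.83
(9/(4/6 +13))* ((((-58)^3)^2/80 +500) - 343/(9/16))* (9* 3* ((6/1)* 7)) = 72849184963632/205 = 355361877871.38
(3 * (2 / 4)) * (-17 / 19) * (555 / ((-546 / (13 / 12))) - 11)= 1819 / 112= 16.24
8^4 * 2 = 8192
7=7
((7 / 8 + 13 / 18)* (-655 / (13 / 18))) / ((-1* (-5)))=-15065 / 52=-289.71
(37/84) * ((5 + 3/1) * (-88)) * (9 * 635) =-12405360/7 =-1772194.29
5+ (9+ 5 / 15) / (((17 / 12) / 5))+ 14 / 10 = 3344 / 85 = 39.34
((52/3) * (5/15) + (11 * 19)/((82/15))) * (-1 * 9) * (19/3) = -2508.54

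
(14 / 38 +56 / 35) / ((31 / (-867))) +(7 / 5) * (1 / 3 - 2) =-507002 / 8835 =-57.39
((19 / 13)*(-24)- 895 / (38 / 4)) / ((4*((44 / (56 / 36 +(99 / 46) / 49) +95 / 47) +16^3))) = -24349818703 / 3107986563838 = -0.01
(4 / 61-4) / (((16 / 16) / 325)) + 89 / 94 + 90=-6810511 / 5734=-1187.74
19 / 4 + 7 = 47 / 4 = 11.75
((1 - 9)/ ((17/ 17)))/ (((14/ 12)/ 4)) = -192/ 7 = -27.43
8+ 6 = 14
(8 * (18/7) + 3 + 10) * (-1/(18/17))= -3995/126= -31.71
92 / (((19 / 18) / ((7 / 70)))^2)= 7452 / 9025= 0.83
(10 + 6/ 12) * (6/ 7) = 9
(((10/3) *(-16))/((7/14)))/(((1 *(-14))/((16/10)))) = 256/21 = 12.19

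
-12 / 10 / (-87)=2 / 145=0.01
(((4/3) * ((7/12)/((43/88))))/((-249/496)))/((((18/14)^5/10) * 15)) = -10270287104/17070416361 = -0.60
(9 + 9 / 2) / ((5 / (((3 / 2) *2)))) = 81 / 10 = 8.10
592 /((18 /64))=18944 /9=2104.89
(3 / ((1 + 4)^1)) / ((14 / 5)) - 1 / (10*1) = 4 / 35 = 0.11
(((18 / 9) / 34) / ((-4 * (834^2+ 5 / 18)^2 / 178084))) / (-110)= 7212402 / 146561928361358015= 0.00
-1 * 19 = -19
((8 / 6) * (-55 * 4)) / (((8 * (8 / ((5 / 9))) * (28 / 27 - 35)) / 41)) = 11275 / 3668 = 3.07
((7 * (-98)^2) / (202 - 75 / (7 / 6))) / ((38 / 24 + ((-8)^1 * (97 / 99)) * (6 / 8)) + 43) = 5176556 / 410423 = 12.61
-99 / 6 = -33 / 2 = -16.50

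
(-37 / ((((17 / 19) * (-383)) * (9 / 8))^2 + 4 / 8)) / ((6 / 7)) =-2991968 / 10301563059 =-0.00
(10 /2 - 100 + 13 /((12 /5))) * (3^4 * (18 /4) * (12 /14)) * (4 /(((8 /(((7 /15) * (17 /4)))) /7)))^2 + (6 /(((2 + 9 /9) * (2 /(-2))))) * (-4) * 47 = -345163085 /256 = -1348293.30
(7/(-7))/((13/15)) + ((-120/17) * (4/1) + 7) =-4948/221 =-22.39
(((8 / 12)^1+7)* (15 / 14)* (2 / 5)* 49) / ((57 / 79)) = 223.14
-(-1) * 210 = 210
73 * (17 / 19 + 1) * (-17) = -2351.37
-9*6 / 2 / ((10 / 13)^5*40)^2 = -3722179279923 / 16000000000000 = -0.23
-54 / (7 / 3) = -162 / 7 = -23.14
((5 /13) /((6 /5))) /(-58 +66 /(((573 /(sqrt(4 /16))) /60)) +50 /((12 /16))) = 4775 /180596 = 0.03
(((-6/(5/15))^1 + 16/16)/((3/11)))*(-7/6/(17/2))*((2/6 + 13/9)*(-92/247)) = -5.67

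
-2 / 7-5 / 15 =-13 / 21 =-0.62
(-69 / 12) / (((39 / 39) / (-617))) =14191 / 4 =3547.75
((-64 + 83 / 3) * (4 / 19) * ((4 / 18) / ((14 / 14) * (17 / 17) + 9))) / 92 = -109 / 58995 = -0.00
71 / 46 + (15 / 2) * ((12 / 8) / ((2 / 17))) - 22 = 13831 / 184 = 75.17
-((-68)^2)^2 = -21381376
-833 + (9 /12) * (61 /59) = -832.22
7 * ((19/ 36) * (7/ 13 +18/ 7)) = 5377/ 468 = 11.49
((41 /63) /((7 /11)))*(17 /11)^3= 201433 /53361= 3.77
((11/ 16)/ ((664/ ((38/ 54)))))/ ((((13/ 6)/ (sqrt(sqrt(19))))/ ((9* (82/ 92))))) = 8569* 19^(1/ 4)/ 3176576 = 0.01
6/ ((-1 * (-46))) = 3/ 23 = 0.13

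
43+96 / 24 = 47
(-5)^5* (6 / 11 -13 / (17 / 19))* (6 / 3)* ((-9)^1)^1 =-147093750 / 187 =-786597.59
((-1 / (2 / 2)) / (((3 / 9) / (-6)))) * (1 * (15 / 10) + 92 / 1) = 1683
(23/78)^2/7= 529/42588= 0.01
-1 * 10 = -10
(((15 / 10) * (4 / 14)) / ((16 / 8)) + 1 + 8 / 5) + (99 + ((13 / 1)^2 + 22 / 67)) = 1271659 / 4690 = 271.14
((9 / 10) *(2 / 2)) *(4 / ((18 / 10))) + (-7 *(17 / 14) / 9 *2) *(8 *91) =-12358 / 9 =-1373.11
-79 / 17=-4.65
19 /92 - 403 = -37057 /92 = -402.79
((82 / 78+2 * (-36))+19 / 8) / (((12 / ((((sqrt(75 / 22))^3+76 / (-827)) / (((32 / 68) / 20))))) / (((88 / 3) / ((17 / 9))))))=22357775 / 64506 - 1215625 * sqrt(66) / 416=-23393.27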